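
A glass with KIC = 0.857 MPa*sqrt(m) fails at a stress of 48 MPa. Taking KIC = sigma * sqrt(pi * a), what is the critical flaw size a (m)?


Rearrange KIC = sigma * sqrt(pi * a):
  sqrt(pi * a) = KIC / sigma
  sqrt(pi * a) = 0.857 / 48 = 0.017854
  a = (KIC / sigma)^2 / pi
  a = 0.017854^2 / pi = 0.0001015 m

0.0001015 m


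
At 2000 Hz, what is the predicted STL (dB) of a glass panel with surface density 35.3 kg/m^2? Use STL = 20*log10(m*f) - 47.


Mass law: STL = 20 * log10(m * f) - 47
  m * f = 35.3 * 2000 = 70600
  log10(70600) = 4.8488
  STL = 20 * 4.8488 - 47 = 96.976 - 47 = 50.0 dB

50.0 dB


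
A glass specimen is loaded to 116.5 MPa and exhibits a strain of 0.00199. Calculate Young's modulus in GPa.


Young's modulus: E = stress / strain
  E = 116.5 MPa / 0.00199 = 58542.71 MPa
Convert to GPa: 58542.71 / 1000 = 58.54 GPa

58.54 GPa


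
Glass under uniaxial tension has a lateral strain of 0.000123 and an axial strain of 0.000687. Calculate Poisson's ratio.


Poisson's ratio: nu = lateral strain / axial strain
  nu = 0.000123 / 0.000687 = 0.179

0.179


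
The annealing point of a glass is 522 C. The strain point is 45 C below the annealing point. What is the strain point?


Strain point = annealing point - difference:
  T_strain = 522 - 45 = 477 C

477 C


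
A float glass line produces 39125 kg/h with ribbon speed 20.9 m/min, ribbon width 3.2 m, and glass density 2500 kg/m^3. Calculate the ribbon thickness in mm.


Ribbon cross-section from mass balance:
  Volume rate = throughput / density = 39125 / 2500 = 15.65 m^3/h
  thickness = volume rate / (speed * 60 * width), i.e.
  thickness = throughput / (60 * speed * width * density) * 1000
  thickness = 39125 / (60 * 20.9 * 3.2 * 2500) * 1000 = 3.9 mm

3.9 mm


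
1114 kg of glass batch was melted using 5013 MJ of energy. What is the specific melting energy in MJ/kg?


Rearrange E = m * s for s:
  s = E / m
  s = 5013 / 1114 = 4.5 MJ/kg

4.5 MJ/kg


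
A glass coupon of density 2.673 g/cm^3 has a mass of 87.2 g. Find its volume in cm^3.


Rearrange rho = m / V:
  V = m / rho
  V = 87.2 / 2.673 = 32.623 cm^3

32.623 cm^3


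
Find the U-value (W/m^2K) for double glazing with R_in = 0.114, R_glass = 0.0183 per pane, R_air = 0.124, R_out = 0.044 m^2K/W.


Total thermal resistance (series):
  R_total = R_in + R_glass + R_air + R_glass + R_out
  R_total = 0.114 + 0.0183 + 0.124 + 0.0183 + 0.044 = 0.3186 m^2K/W
U-value = 1 / R_total = 1 / 0.3186 = 3.139 W/m^2K

3.139 W/m^2K


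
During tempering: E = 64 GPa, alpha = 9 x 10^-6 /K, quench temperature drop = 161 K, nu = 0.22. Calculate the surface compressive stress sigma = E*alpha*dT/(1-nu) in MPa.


Tempering stress: sigma = E * alpha * dT / (1 - nu)
  E (MPa) = 64 * 1000 = 64000
  Numerator = 64000 * (9 x 10^-6) * 161 = 92.736
  Denominator = 1 - 0.22 = 0.78
  sigma = 92.736 / 0.78 = 118.9 MPa

118.9 MPa


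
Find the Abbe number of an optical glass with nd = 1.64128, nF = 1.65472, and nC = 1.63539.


Abbe number formula: Vd = (nd - 1) / (nF - nC)
  nd - 1 = 1.64128 - 1 = 0.64128
  nF - nC = 1.65472 - 1.63539 = 0.01933
  Vd = 0.64128 / 0.01933 = 33.18

33.18


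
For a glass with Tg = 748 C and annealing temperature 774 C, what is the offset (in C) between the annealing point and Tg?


Offset = T_anneal - Tg:
  offset = 774 - 748 = 26 C

26 C


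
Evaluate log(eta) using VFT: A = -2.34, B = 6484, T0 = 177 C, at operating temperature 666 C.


VFT equation: log(eta) = A + B / (T - T0)
  T - T0 = 666 - 177 = 489
  B / (T - T0) = 6484 / 489 = 13.26
  log(eta) = -2.34 + 13.26 = 10.92

10.92


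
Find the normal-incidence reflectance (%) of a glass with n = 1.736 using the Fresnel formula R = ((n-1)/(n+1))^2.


Fresnel reflectance at normal incidence:
  R = ((n - 1)/(n + 1))^2
  (n - 1)/(n + 1) = (1.736 - 1)/(1.736 + 1) = 0.269006
  R = 0.269006^2 = 0.0723642
  R(%) = 0.0723642 * 100 = 7.236%

7.236%


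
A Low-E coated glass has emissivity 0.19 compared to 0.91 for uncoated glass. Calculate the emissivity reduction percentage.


Percentage reduction = (1 - coated/uncoated) * 100
  Ratio = 0.19 / 0.91 = 0.2088
  Reduction = (1 - 0.2088) * 100 = 79.1%

79.1%


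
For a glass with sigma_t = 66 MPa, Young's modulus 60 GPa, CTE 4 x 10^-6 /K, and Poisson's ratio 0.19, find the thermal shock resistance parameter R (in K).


Thermal shock resistance: R = sigma * (1 - nu) / (E * alpha)
  Numerator = 66 * (1 - 0.19) = 53.46
  Denominator = 60 * 1000 * (4 x 10^-6) = 0.24
  R = 53.46 / 0.24 = 222.8 K

222.8 K


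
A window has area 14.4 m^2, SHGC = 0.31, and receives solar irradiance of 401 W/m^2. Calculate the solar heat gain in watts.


Solar heat gain: Q = Area * SHGC * Irradiance
  Q = 14.4 * 0.31 * 401 = 1790.1 W

1790.1 W


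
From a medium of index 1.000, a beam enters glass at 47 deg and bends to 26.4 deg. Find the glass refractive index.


Apply Snell's law: n1 * sin(theta1) = n2 * sin(theta2)
  n2 = n1 * sin(theta1) / sin(theta2)
  sin(47) = 0.731354
  sin(26.4) = 0.444635
  n2 = 1.000 * 0.731354 / 0.444635 = 1.6448

1.6448


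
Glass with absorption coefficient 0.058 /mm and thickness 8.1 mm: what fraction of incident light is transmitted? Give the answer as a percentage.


Beer-Lambert law: T = exp(-alpha * thickness)
  exponent = -0.058 * 8.1 = -0.4698
  T = exp(-0.4698) = 0.6251
  Percentage = 0.6251 * 100 = 62.51%

62.51%


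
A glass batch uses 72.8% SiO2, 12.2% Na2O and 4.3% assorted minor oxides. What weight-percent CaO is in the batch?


Pieces sum to 100%:
  CaO = 100 - (SiO2 + Na2O + others)
  CaO = 100 - (72.8 + 12.2 + 4.3) = 10.7%

10.7%


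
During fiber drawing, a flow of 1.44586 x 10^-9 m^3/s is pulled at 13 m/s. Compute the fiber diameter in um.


Cross-sectional area from continuity:
  A = Q / v = 1.44586 x 10^-9 / 13 = 1.1122 x 10^-10 m^2
Diameter from circular cross-section:
  d = sqrt(4A / pi) * 10^6 (m -> um)
  d = sqrt(4 * 1.1122 x 10^-10 / pi) * 10^6 = 11.9 um

11.9 um


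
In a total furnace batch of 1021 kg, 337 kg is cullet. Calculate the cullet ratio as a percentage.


Cullet ratio = (cullet mass / total batch mass) * 100
  Ratio = 337 / 1021 * 100 = 33.01%

33.01%


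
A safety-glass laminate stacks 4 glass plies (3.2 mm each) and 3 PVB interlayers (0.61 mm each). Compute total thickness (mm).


Total thickness = glass contribution + PVB contribution
  Glass: 4 * 3.2 = 12.8 mm
  PVB: 3 * 0.61 = 1.83 mm
  Total = 12.8 + 1.83 = 14.63 mm

14.63 mm


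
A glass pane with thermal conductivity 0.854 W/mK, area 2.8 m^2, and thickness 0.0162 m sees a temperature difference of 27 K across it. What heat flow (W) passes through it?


Fourier's law: Q = k * A * dT / t
  Q = 0.854 * 2.8 * 27 / 0.0162
  Q = 64.5624 / 0.0162 = 3985.3 W

3985.3 W


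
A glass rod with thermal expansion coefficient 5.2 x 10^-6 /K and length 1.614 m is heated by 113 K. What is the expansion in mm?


Thermal expansion formula: dL = alpha * L0 * dT
  dL = (5.2 x 10^-6) * 1.614 * 113 = 0.00094839 m
Convert to mm: 0.00094839 * 1000 = 0.9484 mm

0.9484 mm


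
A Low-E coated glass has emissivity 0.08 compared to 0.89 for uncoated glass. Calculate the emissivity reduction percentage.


Percentage reduction = (1 - coated/uncoated) * 100
  Ratio = 0.08 / 0.89 = 0.0899
  Reduction = (1 - 0.0899) * 100 = 91.0%

91.0%


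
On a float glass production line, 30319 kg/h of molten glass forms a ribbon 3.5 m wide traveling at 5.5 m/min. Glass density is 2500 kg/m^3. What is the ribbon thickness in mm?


Ribbon cross-section from mass balance:
  Volume rate = throughput / density = 30319 / 2500 = 12.1276 m^3/h
  thickness = volume rate / (speed * 60 * width), i.e.
  thickness = throughput / (60 * speed * width * density) * 1000
  thickness = 30319 / (60 * 5.5 * 3.5 * 2500) * 1000 = 10.5 mm

10.5 mm


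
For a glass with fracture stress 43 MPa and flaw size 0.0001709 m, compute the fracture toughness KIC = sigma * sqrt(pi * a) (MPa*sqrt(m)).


Fracture toughness: KIC = sigma * sqrt(pi * a)
  pi * a = pi * 0.0001709 = 0.000536898
  sqrt(pi * a) = 0.023171
  KIC = 43 * 0.023171 = 0.996 MPa*sqrt(m)

0.996 MPa*sqrt(m)


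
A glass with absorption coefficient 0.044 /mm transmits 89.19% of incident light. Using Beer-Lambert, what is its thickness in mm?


Rearrange T = exp(-alpha * thickness):
  thickness = -ln(T) / alpha
  T = 89.19/100 = 0.8919
  ln(T) = -0.1144
  -ln(T) = 0.1144
  thickness = 0.1144 / 0.044 = 2.6 mm

2.6 mm


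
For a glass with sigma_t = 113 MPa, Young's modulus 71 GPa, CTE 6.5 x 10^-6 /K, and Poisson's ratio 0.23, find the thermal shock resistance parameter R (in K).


Thermal shock resistance: R = sigma * (1 - nu) / (E * alpha)
  Numerator = 113 * (1 - 0.23) = 87.01
  Denominator = 71 * 1000 * (6.5 x 10^-6) = 0.4615
  R = 87.01 / 0.4615 = 188.5 K

188.5 K


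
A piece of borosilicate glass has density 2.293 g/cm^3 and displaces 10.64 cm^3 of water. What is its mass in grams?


Rearrange rho = m / V:
  m = rho * V
  m = 2.293 * 10.64 = 24.398 g

24.398 g


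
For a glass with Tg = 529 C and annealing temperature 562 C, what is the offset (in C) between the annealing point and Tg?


Offset = T_anneal - Tg:
  offset = 562 - 529 = 33 C

33 C


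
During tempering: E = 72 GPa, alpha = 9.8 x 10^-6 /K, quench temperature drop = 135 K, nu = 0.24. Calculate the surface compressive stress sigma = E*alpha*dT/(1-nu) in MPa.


Tempering stress: sigma = E * alpha * dT / (1 - nu)
  E (MPa) = 72 * 1000 = 72000
  Numerator = 72000 * (9.8 x 10^-6) * 135 = 95.256
  Denominator = 1 - 0.24 = 0.76
  sigma = 95.256 / 0.76 = 125.3 MPa

125.3 MPa


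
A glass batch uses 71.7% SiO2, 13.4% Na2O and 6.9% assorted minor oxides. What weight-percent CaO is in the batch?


Pieces sum to 100%:
  CaO = 100 - (SiO2 + Na2O + others)
  CaO = 100 - (71.7 + 13.4 + 6.9) = 8.0%

8.0%


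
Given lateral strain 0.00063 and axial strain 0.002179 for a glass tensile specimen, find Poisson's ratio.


Poisson's ratio: nu = lateral strain / axial strain
  nu = 0.00063 / 0.002179 = 0.2891

0.2891


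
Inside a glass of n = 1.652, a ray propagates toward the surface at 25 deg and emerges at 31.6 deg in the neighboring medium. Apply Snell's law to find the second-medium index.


Apply Snell's law: n1 * sin(theta1) = n2 * sin(theta2)
  n2 = n1 * sin(theta1) / sin(theta2)
  sin(25) = 0.422618
  sin(31.6) = 0.523986
  n2 = 1.652 * 0.422618 / 0.523986 = 1.3324

1.3324


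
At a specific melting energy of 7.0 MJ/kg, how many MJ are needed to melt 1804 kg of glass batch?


Total energy = mass * specific energy
  E = 1804 * 7.0 = 12628 MJ

12628 MJ


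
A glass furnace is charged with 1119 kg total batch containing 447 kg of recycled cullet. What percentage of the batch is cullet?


Cullet ratio = (cullet mass / total batch mass) * 100
  Ratio = 447 / 1119 * 100 = 39.95%

39.95%


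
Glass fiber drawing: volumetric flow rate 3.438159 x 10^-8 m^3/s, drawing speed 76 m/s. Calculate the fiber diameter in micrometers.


Cross-sectional area from continuity:
  A = Q / v = 3.438159 x 10^-8 / 76 = 4.523893 x 10^-10 m^2
Diameter from circular cross-section:
  d = sqrt(4A / pi) * 10^6 (m -> um)
  d = sqrt(4 * 4.523893 x 10^-10 / pi) * 10^6 = 24.0 um

24.0 um


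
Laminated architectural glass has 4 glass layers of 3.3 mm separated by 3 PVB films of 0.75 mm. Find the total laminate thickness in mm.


Total thickness = glass contribution + PVB contribution
  Glass: 4 * 3.3 = 13.2 mm
  PVB: 3 * 0.75 = 2.25 mm
  Total = 13.2 + 2.25 = 15.45 mm

15.45 mm


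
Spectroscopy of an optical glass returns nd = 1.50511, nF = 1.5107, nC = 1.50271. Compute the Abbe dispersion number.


Abbe number formula: Vd = (nd - 1) / (nF - nC)
  nd - 1 = 1.50511 - 1 = 0.50511
  nF - nC = 1.5107 - 1.50271 = 0.00799
  Vd = 0.50511 / 0.00799 = 63.22

63.22


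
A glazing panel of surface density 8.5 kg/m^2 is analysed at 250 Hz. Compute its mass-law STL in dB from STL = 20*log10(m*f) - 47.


Mass law: STL = 20 * log10(m * f) - 47
  m * f = 8.5 * 250 = 2125
  log10(2125) = 3.32736
  STL = 20 * 3.32736 - 47 = 66.5472 - 47 = 19.5 dB

19.5 dB


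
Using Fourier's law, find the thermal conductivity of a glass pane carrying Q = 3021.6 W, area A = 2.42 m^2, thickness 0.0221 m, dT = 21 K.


Fourier's law rearranged: k = Q * t / (A * dT)
  Numerator = 3021.6 * 0.0221 = 66.77736
  Denominator = 2.42 * 21 = 50.82
  k = 66.77736 / 50.82 = 1.314 W/mK

1.314 W/mK


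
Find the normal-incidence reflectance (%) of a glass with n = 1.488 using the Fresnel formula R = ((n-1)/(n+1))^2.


Fresnel reflectance at normal incidence:
  R = ((n - 1)/(n + 1))^2
  (n - 1)/(n + 1) = (1.488 - 1)/(1.488 + 1) = 0.196141
  R = 0.196141^2 = 0.0384713
  R(%) = 0.0384713 * 100 = 3.847%

3.847%


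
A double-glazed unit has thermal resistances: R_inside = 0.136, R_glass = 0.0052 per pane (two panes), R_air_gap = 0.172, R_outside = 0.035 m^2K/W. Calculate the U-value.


Total thermal resistance (series):
  R_total = R_in + R_glass + R_air + R_glass + R_out
  R_total = 0.136 + 0.0052 + 0.172 + 0.0052 + 0.035 = 0.3534 m^2K/W
U-value = 1 / R_total = 1 / 0.3534 = 2.83 W/m^2K

2.83 W/m^2K


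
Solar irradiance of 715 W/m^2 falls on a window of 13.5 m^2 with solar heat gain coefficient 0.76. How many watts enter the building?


Solar heat gain: Q = Area * SHGC * Irradiance
  Q = 13.5 * 0.76 * 715 = 7335.9 W

7335.9 W


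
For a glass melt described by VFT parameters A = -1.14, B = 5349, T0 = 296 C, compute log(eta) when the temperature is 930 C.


VFT equation: log(eta) = A + B / (T - T0)
  T - T0 = 930 - 296 = 634
  B / (T - T0) = 5349 / 634 = 8.437
  log(eta) = -1.14 + 8.437 = 7.297

7.297


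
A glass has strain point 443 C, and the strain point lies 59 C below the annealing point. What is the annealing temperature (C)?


T_anneal = T_strain + gap:
  T_anneal = 443 + 59 = 502 C

502 C


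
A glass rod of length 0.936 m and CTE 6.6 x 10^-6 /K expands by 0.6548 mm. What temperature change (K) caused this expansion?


Rearrange dL = alpha * L0 * dT for dT:
  dT = dL / (alpha * L0)
  dL (m) = 0.6548 / 1000 = 0.0006548
  dT = 0.0006548 / ((6.6 x 10^-6) * 0.936) = 106.0 K

106.0 K


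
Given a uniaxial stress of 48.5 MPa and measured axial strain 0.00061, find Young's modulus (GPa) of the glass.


Young's modulus: E = stress / strain
  E = 48.5 MPa / 0.00061 = 79508.2 MPa
Convert to GPa: 79508.2 / 1000 = 79.51 GPa

79.51 GPa


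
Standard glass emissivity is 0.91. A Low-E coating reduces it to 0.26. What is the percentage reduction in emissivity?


Percentage reduction = (1 - coated/uncoated) * 100
  Ratio = 0.26 / 0.91 = 0.2857
  Reduction = (1 - 0.2857) * 100 = 71.4%

71.4%


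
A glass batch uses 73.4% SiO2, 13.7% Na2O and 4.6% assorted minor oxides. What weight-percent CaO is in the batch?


Pieces sum to 100%:
  CaO = 100 - (SiO2 + Na2O + others)
  CaO = 100 - (73.4 + 13.7 + 4.6) = 8.3%

8.3%


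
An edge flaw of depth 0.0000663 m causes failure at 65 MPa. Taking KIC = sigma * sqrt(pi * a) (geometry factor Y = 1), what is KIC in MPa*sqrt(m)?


Fracture toughness: KIC = sigma * sqrt(pi * a)
  pi * a = pi * 0.0000663 = 0.000208288
  sqrt(pi * a) = 0.014432
  KIC = 65 * 0.014432 = 0.938 MPa*sqrt(m)

0.938 MPa*sqrt(m)


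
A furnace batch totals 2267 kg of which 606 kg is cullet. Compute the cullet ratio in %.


Cullet ratio = (cullet mass / total batch mass) * 100
  Ratio = 606 / 2267 * 100 = 26.73%

26.73%


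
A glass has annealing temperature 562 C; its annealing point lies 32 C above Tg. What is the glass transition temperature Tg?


Rearrange T_anneal = Tg + offset for Tg:
  Tg = T_anneal - offset = 562 - 32 = 530 C

530 C


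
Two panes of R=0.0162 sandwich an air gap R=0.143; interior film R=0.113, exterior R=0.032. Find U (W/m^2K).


Total thermal resistance (series):
  R_total = R_in + R_glass + R_air + R_glass + R_out
  R_total = 0.113 + 0.0162 + 0.143 + 0.0162 + 0.032 = 0.3204 m^2K/W
U-value = 1 / R_total = 1 / 0.3204 = 3.121 W/m^2K

3.121 W/m^2K


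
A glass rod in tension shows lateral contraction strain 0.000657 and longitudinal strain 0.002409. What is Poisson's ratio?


Poisson's ratio: nu = lateral strain / axial strain
  nu = 0.000657 / 0.002409 = 0.2727

0.2727


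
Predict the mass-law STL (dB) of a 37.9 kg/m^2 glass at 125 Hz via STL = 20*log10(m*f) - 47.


Mass law: STL = 20 * log10(m * f) - 47
  m * f = 37.9 * 125 = 4737.5
  log10(4737.5) = 3.67555
  STL = 20 * 3.67555 - 47 = 73.511 - 47 = 26.5 dB

26.5 dB


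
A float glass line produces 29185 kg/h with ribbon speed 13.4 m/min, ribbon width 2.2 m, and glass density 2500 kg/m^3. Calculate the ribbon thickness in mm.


Ribbon cross-section from mass balance:
  Volume rate = throughput / density = 29185 / 2500 = 11.674 m^3/h
  thickness = volume rate / (speed * 60 * width), i.e.
  thickness = throughput / (60 * speed * width * density) * 1000
  thickness = 29185 / (60 * 13.4 * 2.2 * 2500) * 1000 = 6.6 mm

6.6 mm


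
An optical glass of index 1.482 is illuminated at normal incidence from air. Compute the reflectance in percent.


Fresnel reflectance at normal incidence:
  R = ((n - 1)/(n + 1))^2
  (n - 1)/(n + 1) = (1.482 - 1)/(1.482 + 1) = 0.194198
  R = 0.194198^2 = 0.0377129
  R(%) = 0.0377129 * 100 = 3.771%

3.771%


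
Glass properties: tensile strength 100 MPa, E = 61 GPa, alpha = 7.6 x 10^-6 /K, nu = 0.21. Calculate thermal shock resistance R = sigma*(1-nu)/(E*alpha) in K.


Thermal shock resistance: R = sigma * (1 - nu) / (E * alpha)
  Numerator = 100 * (1 - 0.21) = 79.0
  Denominator = 61 * 1000 * (7.6 x 10^-6) = 0.4636
  R = 79.0 / 0.4636 = 170.4 K

170.4 K


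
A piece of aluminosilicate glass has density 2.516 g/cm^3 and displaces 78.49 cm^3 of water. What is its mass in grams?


Rearrange rho = m / V:
  m = rho * V
  m = 2.516 * 78.49 = 197.481 g

197.481 g


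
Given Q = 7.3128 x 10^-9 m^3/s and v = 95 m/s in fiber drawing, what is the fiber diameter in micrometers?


Cross-sectional area from continuity:
  A = Q / v = 7.3128 x 10^-9 / 95 = 7.697684 x 10^-11 m^2
Diameter from circular cross-section:
  d = sqrt(4A / pi) * 10^6 (m -> um)
  d = sqrt(4 * 7.697684 x 10^-11 / pi) * 10^6 = 9.9 um

9.9 um


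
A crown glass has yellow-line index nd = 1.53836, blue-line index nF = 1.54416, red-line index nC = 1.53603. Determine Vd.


Abbe number formula: Vd = (nd - 1) / (nF - nC)
  nd - 1 = 1.53836 - 1 = 0.53836
  nF - nC = 1.54416 - 1.53603 = 0.00813
  Vd = 0.53836 / 0.00813 = 66.22

66.22


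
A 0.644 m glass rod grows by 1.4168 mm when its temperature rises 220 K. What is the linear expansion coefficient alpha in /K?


Rearrange dL = alpha * L0 * dT for alpha:
  alpha = dL / (L0 * dT)
  alpha = (1.4168 / 1000) / (0.644 * 220) = 0.00001 /K = 1 x 10^-5 /K

1 x 10^-5 /K


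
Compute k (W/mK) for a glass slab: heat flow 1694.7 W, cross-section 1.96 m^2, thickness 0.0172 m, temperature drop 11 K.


Fourier's law rearranged: k = Q * t / (A * dT)
  Numerator = 1694.7 * 0.0172 = 29.14884
  Denominator = 1.96 * 11 = 21.56
  k = 29.14884 / 21.56 = 1.352 W/mK

1.352 W/mK


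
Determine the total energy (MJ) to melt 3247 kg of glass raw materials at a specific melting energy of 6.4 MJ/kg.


Total energy = mass * specific energy
  E = 3247 * 6.4 = 20780.8 MJ

20780.8 MJ


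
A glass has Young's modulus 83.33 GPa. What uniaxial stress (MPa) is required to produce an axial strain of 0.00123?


Rearrange E = sigma / epsilon:
  sigma = E * epsilon
  E (MPa) = 83.33 * 1000 = 83330
  sigma = 83330 * 0.00123 = 102.5 MPa

102.5 MPa


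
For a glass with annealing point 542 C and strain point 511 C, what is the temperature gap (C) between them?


Gap = T_anneal - T_strain:
  gap = 542 - 511 = 31 C

31 C


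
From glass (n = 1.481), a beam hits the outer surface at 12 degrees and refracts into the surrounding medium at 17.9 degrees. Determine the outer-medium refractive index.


Apply Snell's law: n1 * sin(theta1) = n2 * sin(theta2)
  n2 = n1 * sin(theta1) / sin(theta2)
  sin(12) = 0.207912
  sin(17.9) = 0.307357
  n2 = 1.481 * 0.207912 / 0.307357 = 1.0018

1.0018


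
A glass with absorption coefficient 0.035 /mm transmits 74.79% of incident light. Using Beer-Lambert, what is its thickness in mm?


Rearrange T = exp(-alpha * thickness):
  thickness = -ln(T) / alpha
  T = 74.79/100 = 0.7479
  ln(T) = -0.29049
  -ln(T) = 0.29049
  thickness = 0.29049 / 0.035 = 8.3 mm

8.3 mm


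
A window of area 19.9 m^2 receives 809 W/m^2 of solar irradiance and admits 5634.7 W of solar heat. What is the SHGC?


Rearrange Q = Area * SHGC * Irradiance:
  SHGC = Q / (Area * Irradiance)
  SHGC = 5634.7 / (19.9 * 809) = 0.35

0.35


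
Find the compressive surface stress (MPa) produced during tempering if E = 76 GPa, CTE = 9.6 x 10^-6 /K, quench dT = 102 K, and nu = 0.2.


Tempering stress: sigma = E * alpha * dT / (1 - nu)
  E (MPa) = 76 * 1000 = 76000
  Numerator = 76000 * (9.6 x 10^-6) * 102 = 74.4192
  Denominator = 1 - 0.2 = 0.8
  sigma = 74.4192 / 0.8 = 93.0 MPa

93.0 MPa


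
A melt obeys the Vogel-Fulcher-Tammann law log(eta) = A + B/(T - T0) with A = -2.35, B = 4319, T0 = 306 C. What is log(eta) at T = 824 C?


VFT equation: log(eta) = A + B / (T - T0)
  T - T0 = 824 - 306 = 518
  B / (T - T0) = 4319 / 518 = 8.338
  log(eta) = -2.35 + 8.338 = 5.988

5.988


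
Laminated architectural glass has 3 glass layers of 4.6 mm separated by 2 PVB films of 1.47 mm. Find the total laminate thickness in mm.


Total thickness = glass contribution + PVB contribution
  Glass: 3 * 4.6 = 13.8 mm
  PVB: 2 * 1.47 = 2.94 mm
  Total = 13.8 + 2.94 = 16.74 mm

16.74 mm


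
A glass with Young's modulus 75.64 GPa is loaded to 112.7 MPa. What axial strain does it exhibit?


Rearrange E = sigma / epsilon:
  epsilon = sigma / E
  E (MPa) = 75.64 * 1000 = 75640
  epsilon = 112.7 / 75640 = 0.00149

0.00149


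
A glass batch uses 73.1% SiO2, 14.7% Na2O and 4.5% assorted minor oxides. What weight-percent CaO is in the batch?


Pieces sum to 100%:
  CaO = 100 - (SiO2 + Na2O + others)
  CaO = 100 - (73.1 + 14.7 + 4.5) = 7.7%

7.7%


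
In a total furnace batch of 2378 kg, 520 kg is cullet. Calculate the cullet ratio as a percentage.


Cullet ratio = (cullet mass / total batch mass) * 100
  Ratio = 520 / 2378 * 100 = 21.87%

21.87%


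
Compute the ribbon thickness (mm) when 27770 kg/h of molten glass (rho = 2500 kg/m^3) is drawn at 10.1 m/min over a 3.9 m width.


Ribbon cross-section from mass balance:
  Volume rate = throughput / density = 27770 / 2500 = 11.108 m^3/h
  thickness = volume rate / (speed * 60 * width), i.e.
  thickness = throughput / (60 * speed * width * density) * 1000
  thickness = 27770 / (60 * 10.1 * 3.9 * 2500) * 1000 = 4.7 mm

4.7 mm


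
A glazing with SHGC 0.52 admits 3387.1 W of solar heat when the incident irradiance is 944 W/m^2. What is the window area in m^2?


Rearrange Q = Area * SHGC * Irradiance:
  Area = Q / (SHGC * Irradiance)
  Area = 3387.1 / (0.52 * 944) = 6.9 m^2

6.9 m^2


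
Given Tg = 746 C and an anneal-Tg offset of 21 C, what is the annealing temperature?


The annealing temperature is Tg plus the offset:
  T_anneal = 746 + 21 = 767 C

767 C


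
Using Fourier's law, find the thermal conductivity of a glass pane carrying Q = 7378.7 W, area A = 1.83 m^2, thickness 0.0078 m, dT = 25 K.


Fourier's law rearranged: k = Q * t / (A * dT)
  Numerator = 7378.7 * 0.0078 = 57.55386
  Denominator = 1.83 * 25 = 45.75
  k = 57.55386 / 45.75 = 1.258 W/mK

1.258 W/mK


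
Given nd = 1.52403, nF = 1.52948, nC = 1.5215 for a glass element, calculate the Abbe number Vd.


Abbe number formula: Vd = (nd - 1) / (nF - nC)
  nd - 1 = 1.52403 - 1 = 0.52403
  nF - nC = 1.52948 - 1.5215 = 0.00798
  Vd = 0.52403 / 0.00798 = 65.67

65.67


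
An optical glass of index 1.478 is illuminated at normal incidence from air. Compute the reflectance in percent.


Fresnel reflectance at normal incidence:
  R = ((n - 1)/(n + 1))^2
  (n - 1)/(n + 1) = (1.478 - 1)/(1.478 + 1) = 0.192897
  R = 0.192897^2 = 0.0372093
  R(%) = 0.0372093 * 100 = 3.721%

3.721%


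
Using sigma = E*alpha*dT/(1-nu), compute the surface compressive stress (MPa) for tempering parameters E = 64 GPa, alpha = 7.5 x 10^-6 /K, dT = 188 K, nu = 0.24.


Tempering stress: sigma = E * alpha * dT / (1 - nu)
  E (MPa) = 64 * 1000 = 64000
  Numerator = 64000 * (7.5 x 10^-6) * 188 = 90.24
  Denominator = 1 - 0.24 = 0.76
  sigma = 90.24 / 0.76 = 118.7 MPa

118.7 MPa


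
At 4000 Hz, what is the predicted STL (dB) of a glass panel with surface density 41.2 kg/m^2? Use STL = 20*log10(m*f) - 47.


Mass law: STL = 20 * log10(m * f) - 47
  m * f = 41.2 * 4000 = 164800
  log10(164800) = 5.21696
  STL = 20 * 5.21696 - 47 = 104.3392 - 47 = 57.3 dB

57.3 dB


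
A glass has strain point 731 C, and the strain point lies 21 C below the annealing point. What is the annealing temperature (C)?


T_anneal = T_strain + gap:
  T_anneal = 731 + 21 = 752 C

752 C


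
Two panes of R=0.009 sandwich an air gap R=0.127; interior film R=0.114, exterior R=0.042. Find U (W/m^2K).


Total thermal resistance (series):
  R_total = R_in + R_glass + R_air + R_glass + R_out
  R_total = 0.114 + 0.009 + 0.127 + 0.009 + 0.042 = 0.301 m^2K/W
U-value = 1 / R_total = 1 / 0.301 = 3.322 W/m^2K

3.322 W/m^2K


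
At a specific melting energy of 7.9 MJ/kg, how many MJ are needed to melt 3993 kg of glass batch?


Total energy = mass * specific energy
  E = 3993 * 7.9 = 31544.7 MJ

31544.7 MJ


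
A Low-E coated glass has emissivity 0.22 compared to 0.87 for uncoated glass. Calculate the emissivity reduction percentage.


Percentage reduction = (1 - coated/uncoated) * 100
  Ratio = 0.22 / 0.87 = 0.2529
  Reduction = (1 - 0.2529) * 100 = 74.7%

74.7%


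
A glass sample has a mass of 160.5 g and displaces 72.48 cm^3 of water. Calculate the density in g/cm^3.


Use the definition of density:
  rho = mass / volume
  rho = 160.5 / 72.48 = 2.214 g/cm^3

2.214 g/cm^3


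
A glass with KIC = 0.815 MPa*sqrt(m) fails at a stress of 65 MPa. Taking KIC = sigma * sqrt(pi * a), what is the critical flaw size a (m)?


Rearrange KIC = sigma * sqrt(pi * a):
  sqrt(pi * a) = KIC / sigma
  sqrt(pi * a) = 0.815 / 65 = 0.012538
  a = (KIC / sigma)^2 / pi
  a = 0.012538^2 / pi = 0.00005 m

0.00005 m


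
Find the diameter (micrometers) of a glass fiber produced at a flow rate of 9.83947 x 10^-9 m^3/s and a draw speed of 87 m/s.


Cross-sectional area from continuity:
  A = Q / v = 9.83947 x 10^-9 / 87 = 1.130974 x 10^-10 m^2
Diameter from circular cross-section:
  d = sqrt(4A / pi) * 10^6 (m -> um)
  d = sqrt(4 * 1.130974 x 10^-10 / pi) * 10^6 = 12.0 um

12.0 um


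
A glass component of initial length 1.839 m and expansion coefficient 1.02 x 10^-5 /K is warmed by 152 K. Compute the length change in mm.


Thermal expansion formula: dL = alpha * L0 * dT
  dL = (1.02 x 10^-5) * 1.839 * 152 = 0.00285119 m
Convert to mm: 0.00285119 * 1000 = 2.8512 mm

2.8512 mm


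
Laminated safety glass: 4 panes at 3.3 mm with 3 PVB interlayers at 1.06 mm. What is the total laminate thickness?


Total thickness = glass contribution + PVB contribution
  Glass: 4 * 3.3 = 13.2 mm
  PVB: 3 * 1.06 = 3.18 mm
  Total = 13.2 + 3.18 = 16.38 mm

16.38 mm


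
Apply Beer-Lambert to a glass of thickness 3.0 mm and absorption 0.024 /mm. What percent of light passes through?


Beer-Lambert law: T = exp(-alpha * thickness)
  exponent = -0.024 * 3.0 = -0.072
  T = exp(-0.072) = 0.9305
  Percentage = 0.9305 * 100 = 93.05%

93.05%


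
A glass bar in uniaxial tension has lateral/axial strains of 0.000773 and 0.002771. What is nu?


Poisson's ratio: nu = lateral strain / axial strain
  nu = 0.000773 / 0.002771 = 0.279

0.279


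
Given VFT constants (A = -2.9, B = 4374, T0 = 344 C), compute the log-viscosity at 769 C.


VFT equation: log(eta) = A + B / (T - T0)
  T - T0 = 769 - 344 = 425
  B / (T - T0) = 4374 / 425 = 10.292
  log(eta) = -2.9 + 10.292 = 7.392

7.392


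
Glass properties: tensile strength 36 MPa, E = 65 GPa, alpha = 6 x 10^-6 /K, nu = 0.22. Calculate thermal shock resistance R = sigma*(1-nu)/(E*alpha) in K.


Thermal shock resistance: R = sigma * (1 - nu) / (E * alpha)
  Numerator = 36 * (1 - 0.22) = 28.08
  Denominator = 65 * 1000 * (6 x 10^-6) = 0.39
  R = 28.08 / 0.39 = 72.0 K

72.0 K


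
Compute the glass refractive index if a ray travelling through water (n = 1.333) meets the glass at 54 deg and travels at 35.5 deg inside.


Apply Snell's law: n1 * sin(theta1) = n2 * sin(theta2)
  n2 = n1 * sin(theta1) / sin(theta2)
  sin(54) = 0.809017
  sin(35.5) = 0.580703
  n2 = 1.333 * 0.809017 / 0.580703 = 1.8571

1.8571


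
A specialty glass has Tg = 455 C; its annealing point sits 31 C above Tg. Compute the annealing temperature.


The annealing temperature is Tg plus the offset:
  T_anneal = 455 + 31 = 486 C

486 C


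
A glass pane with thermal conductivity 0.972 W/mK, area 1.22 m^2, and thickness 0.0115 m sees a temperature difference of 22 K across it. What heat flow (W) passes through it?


Fourier's law: Q = k * A * dT / t
  Q = 0.972 * 1.22 * 22 / 0.0115
  Q = 26.08848 / 0.0115 = 2268.6 W

2268.6 W


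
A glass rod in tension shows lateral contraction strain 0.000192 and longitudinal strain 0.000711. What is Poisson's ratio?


Poisson's ratio: nu = lateral strain / axial strain
  nu = 0.000192 / 0.000711 = 0.27

0.27


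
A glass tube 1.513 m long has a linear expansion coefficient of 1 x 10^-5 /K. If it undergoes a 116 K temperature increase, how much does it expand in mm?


Thermal expansion formula: dL = alpha * L0 * dT
  dL = (1 x 10^-5) * 1.513 * 116 = 0.00175508 m
Convert to mm: 0.00175508 * 1000 = 1.7551 mm

1.7551 mm


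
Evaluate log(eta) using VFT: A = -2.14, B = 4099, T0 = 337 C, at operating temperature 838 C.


VFT equation: log(eta) = A + B / (T - T0)
  T - T0 = 838 - 337 = 501
  B / (T - T0) = 4099 / 501 = 8.182
  log(eta) = -2.14 + 8.182 = 6.042

6.042


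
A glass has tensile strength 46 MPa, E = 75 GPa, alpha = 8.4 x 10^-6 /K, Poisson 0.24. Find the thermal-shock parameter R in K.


Thermal shock resistance: R = sigma * (1 - nu) / (E * alpha)
  Numerator = 46 * (1 - 0.24) = 34.96
  Denominator = 75 * 1000 * (8.4 x 10^-6) = 0.63
  R = 34.96 / 0.63 = 55.5 K

55.5 K


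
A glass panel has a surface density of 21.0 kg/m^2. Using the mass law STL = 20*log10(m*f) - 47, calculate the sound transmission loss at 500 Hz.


Mass law: STL = 20 * log10(m * f) - 47
  m * f = 21.0 * 500 = 10500
  log10(10500) = 4.02119
  STL = 20 * 4.02119 - 47 = 80.4238 - 47 = 33.4 dB

33.4 dB


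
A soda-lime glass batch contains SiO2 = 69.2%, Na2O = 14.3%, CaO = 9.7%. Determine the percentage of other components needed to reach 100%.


Sum the three major oxides:
  SiO2 + Na2O + CaO = 69.2 + 14.3 + 9.7 = 93.2%
Subtract from 100%:
  Others = 100 - 93.2 = 6.8%

6.8%


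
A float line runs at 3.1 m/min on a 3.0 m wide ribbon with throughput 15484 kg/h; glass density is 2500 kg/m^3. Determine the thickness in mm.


Ribbon cross-section from mass balance:
  Volume rate = throughput / density = 15484 / 2500 = 6.1936 m^3/h
  thickness = volume rate / (speed * 60 * width), i.e.
  thickness = throughput / (60 * speed * width * density) * 1000
  thickness = 15484 / (60 * 3.1 * 3.0 * 2500) * 1000 = 11.1 mm

11.1 mm


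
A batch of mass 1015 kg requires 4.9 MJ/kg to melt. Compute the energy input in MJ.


Total energy = mass * specific energy
  E = 1015 * 4.9 = 4973.5 MJ

4973.5 MJ


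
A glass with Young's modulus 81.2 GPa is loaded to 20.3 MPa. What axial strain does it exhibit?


Rearrange E = sigma / epsilon:
  epsilon = sigma / E
  E (MPa) = 81.2 * 1000 = 81200
  epsilon = 20.3 / 81200 = 0.00025

0.00025


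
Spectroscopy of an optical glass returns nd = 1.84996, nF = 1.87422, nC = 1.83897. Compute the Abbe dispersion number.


Abbe number formula: Vd = (nd - 1) / (nF - nC)
  nd - 1 = 1.84996 - 1 = 0.84996
  nF - nC = 1.87422 - 1.83897 = 0.03525
  Vd = 0.84996 / 0.03525 = 24.11

24.11


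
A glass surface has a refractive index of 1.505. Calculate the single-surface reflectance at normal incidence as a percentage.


Fresnel reflectance at normal incidence:
  R = ((n - 1)/(n + 1))^2
  (n - 1)/(n + 1) = (1.505 - 1)/(1.505 + 1) = 0.201597
  R = 0.201597^2 = 0.0406414
  R(%) = 0.0406414 * 100 = 4.064%

4.064%


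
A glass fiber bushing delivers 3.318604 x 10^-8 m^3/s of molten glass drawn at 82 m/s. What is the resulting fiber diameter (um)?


Cross-sectional area from continuity:
  A = Q / v = 3.318604 x 10^-8 / 82 = 4.047078 x 10^-10 m^2
Diameter from circular cross-section:
  d = sqrt(4A / pi) * 10^6 (m -> um)
  d = sqrt(4 * 4.047078 x 10^-10 / pi) * 10^6 = 22.7 um

22.7 um


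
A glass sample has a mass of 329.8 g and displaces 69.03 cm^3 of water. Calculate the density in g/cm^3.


Use the definition of density:
  rho = mass / volume
  rho = 329.8 / 69.03 = 4.778 g/cm^3

4.778 g/cm^3


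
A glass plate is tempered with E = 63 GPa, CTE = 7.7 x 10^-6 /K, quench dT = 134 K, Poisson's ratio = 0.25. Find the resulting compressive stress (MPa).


Tempering stress: sigma = E * alpha * dT / (1 - nu)
  E (MPa) = 63 * 1000 = 63000
  Numerator = 63000 * (7.7 x 10^-6) * 134 = 65.0034
  Denominator = 1 - 0.25 = 0.75
  sigma = 65.0034 / 0.75 = 86.7 MPa

86.7 MPa


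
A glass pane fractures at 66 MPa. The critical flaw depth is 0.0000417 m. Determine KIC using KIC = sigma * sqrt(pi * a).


Fracture toughness: KIC = sigma * sqrt(pi * a)
  pi * a = pi * 0.0000417 = 0.000131004
  sqrt(pi * a) = 0.011446
  KIC = 66 * 0.011446 = 0.755 MPa*sqrt(m)

0.755 MPa*sqrt(m)


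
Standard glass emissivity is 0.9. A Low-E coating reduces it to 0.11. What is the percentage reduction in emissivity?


Percentage reduction = (1 - coated/uncoated) * 100
  Ratio = 0.11 / 0.9 = 0.1222
  Reduction = (1 - 0.1222) * 100 = 87.8%

87.8%


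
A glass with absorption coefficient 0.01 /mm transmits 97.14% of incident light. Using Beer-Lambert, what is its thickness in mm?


Rearrange T = exp(-alpha * thickness):
  thickness = -ln(T) / alpha
  T = 97.14/100 = 0.9714
  ln(T) = -0.02902
  -ln(T) = 0.02902
  thickness = 0.02902 / 0.01 = 2.9 mm

2.9 mm


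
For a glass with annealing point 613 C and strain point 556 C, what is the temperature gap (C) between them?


Gap = T_anneal - T_strain:
  gap = 613 - 556 = 57 C

57 C


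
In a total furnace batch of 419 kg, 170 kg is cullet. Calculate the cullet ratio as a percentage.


Cullet ratio = (cullet mass / total batch mass) * 100
  Ratio = 170 / 419 * 100 = 40.57%

40.57%


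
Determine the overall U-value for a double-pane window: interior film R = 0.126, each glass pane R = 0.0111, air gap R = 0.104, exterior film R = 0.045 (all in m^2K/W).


Total thermal resistance (series):
  R_total = R_in + R_glass + R_air + R_glass + R_out
  R_total = 0.126 + 0.0111 + 0.104 + 0.0111 + 0.045 = 0.2972 m^2K/W
U-value = 1 / R_total = 1 / 0.2972 = 3.365 W/m^2K

3.365 W/m^2K


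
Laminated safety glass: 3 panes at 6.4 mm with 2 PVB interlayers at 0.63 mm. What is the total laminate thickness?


Total thickness = glass contribution + PVB contribution
  Glass: 3 * 6.4 = 19.2 mm
  PVB: 2 * 0.63 = 1.26 mm
  Total = 19.2 + 1.26 = 20.46 mm

20.46 mm


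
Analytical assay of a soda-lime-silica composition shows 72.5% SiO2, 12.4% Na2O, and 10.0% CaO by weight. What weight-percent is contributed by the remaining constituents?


Sum the three major oxides:
  SiO2 + Na2O + CaO = 72.5 + 12.4 + 10.0 = 94.9%
Subtract from 100%:
  Others = 100 - 94.9 = 5.1%

5.1%


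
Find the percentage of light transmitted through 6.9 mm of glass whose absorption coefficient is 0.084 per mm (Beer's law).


Beer-Lambert law: T = exp(-alpha * thickness)
  exponent = -0.084 * 6.9 = -0.5796
  T = exp(-0.5796) = 0.5601
  Percentage = 0.5601 * 100 = 56.01%

56.01%


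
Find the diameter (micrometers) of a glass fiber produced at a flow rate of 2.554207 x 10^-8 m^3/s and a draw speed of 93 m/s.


Cross-sectional area from continuity:
  A = Q / v = 2.554207 x 10^-8 / 93 = 2.746459 x 10^-10 m^2
Diameter from circular cross-section:
  d = sqrt(4A / pi) * 10^6 (m -> um)
  d = sqrt(4 * 2.746459 x 10^-10 / pi) * 10^6 = 18.7 um

18.7 um


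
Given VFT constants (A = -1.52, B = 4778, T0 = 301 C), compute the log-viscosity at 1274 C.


VFT equation: log(eta) = A + B / (T - T0)
  T - T0 = 1274 - 301 = 973
  B / (T - T0) = 4778 / 973 = 4.911
  log(eta) = -1.52 + 4.911 = 3.391

3.391


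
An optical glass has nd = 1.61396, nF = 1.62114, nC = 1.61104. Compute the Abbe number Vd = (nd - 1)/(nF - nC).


Abbe number formula: Vd = (nd - 1) / (nF - nC)
  nd - 1 = 1.61396 - 1 = 0.61396
  nF - nC = 1.62114 - 1.61104 = 0.0101
  Vd = 0.61396 / 0.0101 = 60.79

60.79


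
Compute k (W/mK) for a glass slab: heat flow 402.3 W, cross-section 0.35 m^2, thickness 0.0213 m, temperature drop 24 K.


Fourier's law rearranged: k = Q * t / (A * dT)
  Numerator = 402.3 * 0.0213 = 8.56899
  Denominator = 0.35 * 24 = 8.4
  k = 8.56899 / 8.4 = 1.02 W/mK

1.02 W/mK


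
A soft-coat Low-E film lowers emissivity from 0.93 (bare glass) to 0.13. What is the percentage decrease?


Percentage reduction = (1 - coated/uncoated) * 100
  Ratio = 0.13 / 0.93 = 0.1398
  Reduction = (1 - 0.1398) * 100 = 86.0%

86.0%


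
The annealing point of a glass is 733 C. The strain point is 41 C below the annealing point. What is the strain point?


Strain point = annealing point - difference:
  T_strain = 733 - 41 = 692 C

692 C


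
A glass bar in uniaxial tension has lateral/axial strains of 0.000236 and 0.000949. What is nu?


Poisson's ratio: nu = lateral strain / axial strain
  nu = 0.000236 / 0.000949 = 0.2487

0.2487


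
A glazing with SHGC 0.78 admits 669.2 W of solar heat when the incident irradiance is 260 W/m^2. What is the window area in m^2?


Rearrange Q = Area * SHGC * Irradiance:
  Area = Q / (SHGC * Irradiance)
  Area = 669.2 / (0.78 * 260) = 3.3 m^2

3.3 m^2


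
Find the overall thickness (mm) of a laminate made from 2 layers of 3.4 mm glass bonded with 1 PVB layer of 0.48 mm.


Total thickness = glass contribution + PVB contribution
  Glass: 2 * 3.4 = 6.8 mm
  PVB: 1 * 0.48 = 0.48 mm
  Total = 6.8 + 0.48 = 7.28 mm

7.28 mm


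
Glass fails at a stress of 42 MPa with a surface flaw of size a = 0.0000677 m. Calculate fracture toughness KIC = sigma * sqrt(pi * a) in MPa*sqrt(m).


Fracture toughness: KIC = sigma * sqrt(pi * a)
  pi * a = pi * 0.0000677 = 0.000212686
  sqrt(pi * a) = 0.014584
  KIC = 42 * 0.014584 = 0.613 MPa*sqrt(m)

0.613 MPa*sqrt(m)


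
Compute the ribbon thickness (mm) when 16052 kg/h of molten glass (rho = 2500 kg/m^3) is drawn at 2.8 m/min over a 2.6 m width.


Ribbon cross-section from mass balance:
  Volume rate = throughput / density = 16052 / 2500 = 6.4208 m^3/h
  thickness = volume rate / (speed * 60 * width), i.e.
  thickness = throughput / (60 * speed * width * density) * 1000
  thickness = 16052 / (60 * 2.8 * 2.6 * 2500) * 1000 = 14.7 mm

14.7 mm


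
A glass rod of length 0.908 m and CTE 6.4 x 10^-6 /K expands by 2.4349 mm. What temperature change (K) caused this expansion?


Rearrange dL = alpha * L0 * dT for dT:
  dT = dL / (alpha * L0)
  dL (m) = 2.4349 / 1000 = 0.0024349
  dT = 0.0024349 / ((6.4 x 10^-6) * 0.908) = 419.0 K

419.0 K


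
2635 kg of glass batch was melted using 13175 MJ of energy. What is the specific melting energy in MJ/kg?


Rearrange E = m * s for s:
  s = E / m
  s = 13175 / 2635 = 5.0 MJ/kg

5.0 MJ/kg


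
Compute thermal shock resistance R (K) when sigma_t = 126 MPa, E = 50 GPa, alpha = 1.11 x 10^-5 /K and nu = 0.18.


Thermal shock resistance: R = sigma * (1 - nu) / (E * alpha)
  Numerator = 126 * (1 - 0.18) = 103.32
  Denominator = 50 * 1000 * (1.11 x 10^-5) = 0.555
  R = 103.32 / 0.555 = 186.2 K

186.2 K
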